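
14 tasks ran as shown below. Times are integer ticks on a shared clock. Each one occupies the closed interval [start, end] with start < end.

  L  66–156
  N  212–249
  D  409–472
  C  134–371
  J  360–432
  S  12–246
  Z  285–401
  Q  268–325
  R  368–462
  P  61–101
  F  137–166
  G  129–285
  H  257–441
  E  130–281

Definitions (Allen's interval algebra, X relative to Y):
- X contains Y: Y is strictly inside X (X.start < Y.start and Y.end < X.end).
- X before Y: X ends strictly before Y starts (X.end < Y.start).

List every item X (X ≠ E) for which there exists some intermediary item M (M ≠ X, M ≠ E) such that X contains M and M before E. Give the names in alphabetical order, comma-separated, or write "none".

Target E = [130, 281].
Intermediaries M with M before E: P.
Via P — items with X contains P: S.
Union: S.

S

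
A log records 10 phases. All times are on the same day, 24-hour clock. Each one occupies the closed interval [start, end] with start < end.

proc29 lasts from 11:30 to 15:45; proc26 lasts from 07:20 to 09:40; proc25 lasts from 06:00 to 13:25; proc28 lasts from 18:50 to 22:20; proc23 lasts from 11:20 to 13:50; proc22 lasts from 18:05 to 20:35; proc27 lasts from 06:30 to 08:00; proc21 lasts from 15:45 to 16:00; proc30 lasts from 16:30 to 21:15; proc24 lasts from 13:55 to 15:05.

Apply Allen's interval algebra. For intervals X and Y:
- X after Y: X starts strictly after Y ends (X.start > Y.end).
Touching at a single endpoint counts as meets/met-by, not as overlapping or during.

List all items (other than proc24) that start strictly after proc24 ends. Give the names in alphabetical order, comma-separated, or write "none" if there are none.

Target proc24 = [13:55, 15:05].
proc21 [15:45, 16:00] → after → yes.
proc22 [18:05, 20:35] → after → yes.
proc23 [11:20, 13:50] → before → no.
proc25 [06:00, 13:25] → before → no.
proc26 [07:20, 09:40] → before → no.
proc27 [06:30, 08:00] → before → no.
proc28 [18:50, 22:20] → after → yes.
proc29 [11:30, 15:45] → contains → no.
proc30 [16:30, 21:15] → after → yes.
Result: proc21, proc22, proc28, proc30.

proc21, proc22, proc28, proc30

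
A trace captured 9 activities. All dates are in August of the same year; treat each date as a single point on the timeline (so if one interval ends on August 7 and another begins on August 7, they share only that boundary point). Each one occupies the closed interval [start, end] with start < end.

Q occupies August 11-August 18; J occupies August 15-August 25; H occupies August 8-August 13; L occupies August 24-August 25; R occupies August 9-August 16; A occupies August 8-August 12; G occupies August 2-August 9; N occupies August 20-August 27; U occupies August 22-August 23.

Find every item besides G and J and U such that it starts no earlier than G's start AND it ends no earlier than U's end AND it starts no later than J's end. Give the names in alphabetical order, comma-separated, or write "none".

L, N

Conditions: its start is no earlier than G's start (X.start >= August 2) AND its end is no earlier than U's end (X.end >= August 23) AND its start is no later than J's end (X.start <= August 25).
A: start August 8 >= August 2? ✓; end August 12 >= August 23? ✗; start August 8 <= August 25? ✓ → no.
H: start August 8 >= August 2? ✓; end August 13 >= August 23? ✗; start August 8 <= August 25? ✓ → no.
L: start August 24 >= August 2? ✓; end August 25 >= August 23? ✓; start August 24 <= August 25? ✓ → yes.
N: start August 20 >= August 2? ✓; end August 27 >= August 23? ✓; start August 20 <= August 25? ✓ → yes.
Q: start August 11 >= August 2? ✓; end August 18 >= August 23? ✗; start August 11 <= August 25? ✓ → no.
R: start August 9 >= August 2? ✓; end August 16 >= August 23? ✗; start August 9 <= August 25? ✓ → no.
Result: L, N.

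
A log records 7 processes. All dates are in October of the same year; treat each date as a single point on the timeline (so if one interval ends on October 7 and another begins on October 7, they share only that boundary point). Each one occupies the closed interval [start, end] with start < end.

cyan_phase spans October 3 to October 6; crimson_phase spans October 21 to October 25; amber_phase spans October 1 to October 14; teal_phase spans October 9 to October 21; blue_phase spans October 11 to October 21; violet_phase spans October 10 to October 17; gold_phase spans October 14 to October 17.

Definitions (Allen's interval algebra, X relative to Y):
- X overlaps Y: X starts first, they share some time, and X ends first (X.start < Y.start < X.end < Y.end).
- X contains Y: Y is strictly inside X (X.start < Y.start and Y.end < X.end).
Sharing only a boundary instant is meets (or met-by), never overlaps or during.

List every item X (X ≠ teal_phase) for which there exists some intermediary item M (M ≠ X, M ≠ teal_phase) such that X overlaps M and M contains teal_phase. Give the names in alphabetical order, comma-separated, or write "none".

none

Target teal_phase = [October 9, October 21].
Intermediaries M with M contains teal_phase: none.
Union: none.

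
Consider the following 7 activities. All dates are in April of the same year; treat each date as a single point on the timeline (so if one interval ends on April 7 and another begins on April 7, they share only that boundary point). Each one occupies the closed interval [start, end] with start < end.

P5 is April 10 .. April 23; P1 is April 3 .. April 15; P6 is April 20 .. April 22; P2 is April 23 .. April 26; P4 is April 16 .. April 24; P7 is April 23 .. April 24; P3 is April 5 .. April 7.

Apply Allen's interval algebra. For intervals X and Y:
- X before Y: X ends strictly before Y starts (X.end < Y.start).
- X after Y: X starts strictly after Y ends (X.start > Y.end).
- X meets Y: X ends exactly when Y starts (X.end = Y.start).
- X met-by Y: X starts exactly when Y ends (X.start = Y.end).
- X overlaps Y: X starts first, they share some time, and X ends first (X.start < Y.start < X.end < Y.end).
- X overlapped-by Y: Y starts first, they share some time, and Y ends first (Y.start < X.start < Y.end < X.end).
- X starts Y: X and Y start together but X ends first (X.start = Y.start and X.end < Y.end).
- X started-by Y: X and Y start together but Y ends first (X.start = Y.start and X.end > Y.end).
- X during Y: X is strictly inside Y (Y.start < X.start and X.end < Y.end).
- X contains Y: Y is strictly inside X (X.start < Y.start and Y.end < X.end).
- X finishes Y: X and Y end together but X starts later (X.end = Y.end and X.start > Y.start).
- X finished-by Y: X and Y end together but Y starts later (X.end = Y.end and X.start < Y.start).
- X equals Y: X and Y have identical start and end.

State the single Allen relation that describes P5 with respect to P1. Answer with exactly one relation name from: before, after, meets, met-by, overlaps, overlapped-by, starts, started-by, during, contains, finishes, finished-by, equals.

overlapped-by

P5 = [April 10, April 23]; P1 = [April 3, April 15].
Compare endpoints: P5.start > P1.start, P5.start < P1.end, P5.end > P1.start, P5.end > P1.end.
That pattern is 'overlapped-by'.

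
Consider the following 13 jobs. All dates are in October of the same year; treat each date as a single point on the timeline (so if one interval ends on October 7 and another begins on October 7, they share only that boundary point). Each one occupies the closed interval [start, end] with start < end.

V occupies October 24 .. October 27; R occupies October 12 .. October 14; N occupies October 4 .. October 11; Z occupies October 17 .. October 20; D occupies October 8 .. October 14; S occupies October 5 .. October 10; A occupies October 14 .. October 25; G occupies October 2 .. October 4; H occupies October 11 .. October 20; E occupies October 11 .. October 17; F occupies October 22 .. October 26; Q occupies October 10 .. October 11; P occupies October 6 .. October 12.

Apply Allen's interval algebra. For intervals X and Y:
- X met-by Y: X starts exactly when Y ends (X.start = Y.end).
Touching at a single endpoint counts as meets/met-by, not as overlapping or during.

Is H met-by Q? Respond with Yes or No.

H = [October 11, October 20], Q = [October 10, October 11].
Actual relation of H to Q: met-by.
Asked whether 'met-by' holds → Yes.

Yes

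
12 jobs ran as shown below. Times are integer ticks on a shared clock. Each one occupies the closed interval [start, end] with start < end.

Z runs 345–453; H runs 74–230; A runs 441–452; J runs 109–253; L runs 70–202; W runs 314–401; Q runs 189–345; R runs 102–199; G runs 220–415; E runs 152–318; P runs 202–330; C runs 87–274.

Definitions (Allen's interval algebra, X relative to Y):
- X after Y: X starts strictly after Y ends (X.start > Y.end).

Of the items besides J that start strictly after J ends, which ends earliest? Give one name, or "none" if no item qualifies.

W

Target J = [109, 253].
A [441, 452] → after → candidate.
C [87, 274] → contains → excluded.
E [152, 318] → overlapped-by → excluded.
G [220, 415] → overlapped-by → excluded.
H [74, 230] → overlaps → excluded.
L [70, 202] → overlaps → excluded.
P [202, 330] → overlapped-by → excluded.
Q [189, 345] → overlapped-by → excluded.
R [102, 199] → overlaps → excluded.
W [314, 401] → after → candidate.
Z [345, 453] → after → candidate.
Among candidates, earliest end is 401 → W.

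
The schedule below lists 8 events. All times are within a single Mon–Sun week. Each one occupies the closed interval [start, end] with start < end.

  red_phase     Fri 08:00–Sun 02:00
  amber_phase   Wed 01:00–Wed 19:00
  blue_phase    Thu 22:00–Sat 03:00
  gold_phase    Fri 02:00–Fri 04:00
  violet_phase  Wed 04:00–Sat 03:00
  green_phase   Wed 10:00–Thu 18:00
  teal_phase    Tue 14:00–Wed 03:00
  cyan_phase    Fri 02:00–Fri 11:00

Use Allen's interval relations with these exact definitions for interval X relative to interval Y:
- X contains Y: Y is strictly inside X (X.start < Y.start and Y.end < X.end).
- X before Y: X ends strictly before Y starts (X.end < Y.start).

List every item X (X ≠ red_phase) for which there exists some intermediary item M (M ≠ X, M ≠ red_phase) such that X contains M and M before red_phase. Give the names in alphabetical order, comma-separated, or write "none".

blue_phase, violet_phase

Target red_phase = [Fri 08:00, Sun 02:00].
Intermediaries M with M before red_phase: amber_phase, gold_phase, green_phase, teal_phase.
Via amber_phase — items with X contains amber_phase: none.
Via gold_phase — items with X contains gold_phase: blue_phase, violet_phase.
Via green_phase — items with X contains green_phase: violet_phase.
Via teal_phase — items with X contains teal_phase: none.
Union: blue_phase, violet_phase.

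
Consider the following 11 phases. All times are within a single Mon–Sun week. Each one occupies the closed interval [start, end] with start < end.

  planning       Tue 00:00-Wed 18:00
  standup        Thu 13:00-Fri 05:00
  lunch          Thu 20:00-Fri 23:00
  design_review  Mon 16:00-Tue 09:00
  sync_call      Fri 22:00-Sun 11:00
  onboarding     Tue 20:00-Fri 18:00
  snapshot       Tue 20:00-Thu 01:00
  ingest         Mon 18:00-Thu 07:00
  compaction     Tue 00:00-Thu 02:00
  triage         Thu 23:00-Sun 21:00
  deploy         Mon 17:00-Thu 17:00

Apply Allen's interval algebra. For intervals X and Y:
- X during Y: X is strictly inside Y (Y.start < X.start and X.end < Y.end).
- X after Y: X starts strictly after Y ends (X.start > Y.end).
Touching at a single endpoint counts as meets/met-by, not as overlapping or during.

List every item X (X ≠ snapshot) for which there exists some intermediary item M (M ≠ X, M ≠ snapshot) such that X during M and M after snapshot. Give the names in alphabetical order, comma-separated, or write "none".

sync_call

Target snapshot = [Tue 20:00, Thu 01:00].
Intermediaries M with M after snapshot: lunch, standup, sync_call, triage.
Via lunch — items with X during lunch: none.
Via standup — items with X during standup: none.
Via sync_call — items with X during sync_call: none.
Via triage — items with X during triage: sync_call.
Union: sync_call.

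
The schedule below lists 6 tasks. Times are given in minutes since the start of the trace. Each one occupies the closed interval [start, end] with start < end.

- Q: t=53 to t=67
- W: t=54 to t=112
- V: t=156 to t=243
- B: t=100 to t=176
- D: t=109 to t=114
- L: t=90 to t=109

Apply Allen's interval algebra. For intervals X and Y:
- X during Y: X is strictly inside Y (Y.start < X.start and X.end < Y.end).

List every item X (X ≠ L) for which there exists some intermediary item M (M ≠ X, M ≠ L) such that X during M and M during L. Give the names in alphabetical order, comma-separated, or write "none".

Target L = [t=90, t=109].
Intermediaries M with M during L: none.
Union: none.

none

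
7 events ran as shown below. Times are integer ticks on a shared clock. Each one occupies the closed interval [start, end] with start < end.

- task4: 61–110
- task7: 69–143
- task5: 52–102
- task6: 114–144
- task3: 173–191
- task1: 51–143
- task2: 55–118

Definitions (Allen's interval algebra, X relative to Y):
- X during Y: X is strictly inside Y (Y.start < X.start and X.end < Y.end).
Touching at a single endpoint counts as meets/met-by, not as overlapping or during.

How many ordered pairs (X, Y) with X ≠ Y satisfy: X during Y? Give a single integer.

4

Checking all 42 ordered pairs for relation 'during'; matching pairs in alphabetical order:
(task2, task1): task2 during task1 ✓
(task4, task1): task4 during task1 ✓
(task4, task2): task4 during task2 ✓
(task5, task1): task5 during task1 ✓
Count: 4.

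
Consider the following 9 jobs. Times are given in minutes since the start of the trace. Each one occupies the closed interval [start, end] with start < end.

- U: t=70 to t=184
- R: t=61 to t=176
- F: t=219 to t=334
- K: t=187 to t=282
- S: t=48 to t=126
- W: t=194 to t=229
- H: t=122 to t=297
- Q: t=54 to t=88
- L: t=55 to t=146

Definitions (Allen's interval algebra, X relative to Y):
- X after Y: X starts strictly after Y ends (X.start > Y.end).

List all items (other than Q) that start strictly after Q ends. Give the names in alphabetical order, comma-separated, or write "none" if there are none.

F, H, K, W

Target Q = [t=54, t=88].
F [t=219, t=334] → after → yes.
H [t=122, t=297] → after → yes.
K [t=187, t=282] → after → yes.
L [t=55, t=146] → overlapped-by → no.
R [t=61, t=176] → overlapped-by → no.
S [t=48, t=126] → contains → no.
U [t=70, t=184] → overlapped-by → no.
W [t=194, t=229] → after → yes.
Result: F, H, K, W.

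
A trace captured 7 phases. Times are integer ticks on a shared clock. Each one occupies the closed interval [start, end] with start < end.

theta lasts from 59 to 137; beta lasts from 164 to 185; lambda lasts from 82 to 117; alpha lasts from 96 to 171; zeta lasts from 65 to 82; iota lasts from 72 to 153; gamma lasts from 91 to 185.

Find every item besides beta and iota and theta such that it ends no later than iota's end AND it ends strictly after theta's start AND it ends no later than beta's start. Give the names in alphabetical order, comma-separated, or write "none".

Conditions: its end is no later than iota's end (X.end <= 153) AND its end is strictly after theta's start (X.end > 59) AND its end is no later than beta's start (X.end <= 164).
alpha: end 171 <= 153? ✗; end 171 > 59? ✓; end 171 <= 164? ✗ → no.
gamma: end 185 <= 153? ✗; end 185 > 59? ✓; end 185 <= 164? ✗ → no.
lambda: end 117 <= 153? ✓; end 117 > 59? ✓; end 117 <= 164? ✓ → yes.
zeta: end 82 <= 153? ✓; end 82 > 59? ✓; end 82 <= 164? ✓ → yes.
Result: lambda, zeta.

lambda, zeta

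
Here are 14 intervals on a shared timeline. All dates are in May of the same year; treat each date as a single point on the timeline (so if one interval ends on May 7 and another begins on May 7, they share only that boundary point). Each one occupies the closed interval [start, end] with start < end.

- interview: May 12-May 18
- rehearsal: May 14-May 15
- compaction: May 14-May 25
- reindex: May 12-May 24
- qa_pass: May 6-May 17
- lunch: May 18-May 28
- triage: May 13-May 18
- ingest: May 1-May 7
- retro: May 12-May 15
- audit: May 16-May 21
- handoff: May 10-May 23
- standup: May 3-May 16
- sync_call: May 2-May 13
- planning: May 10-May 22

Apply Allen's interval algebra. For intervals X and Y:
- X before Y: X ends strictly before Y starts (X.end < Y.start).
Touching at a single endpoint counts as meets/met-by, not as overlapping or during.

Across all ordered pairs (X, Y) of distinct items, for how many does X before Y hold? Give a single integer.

20

Checking all 182 ordered pairs for relation 'before'; matching pairs in alphabetical order:
(ingest, audit): ingest before audit ✓
(ingest, compaction): ingest before compaction ✓
(ingest, handoff): ingest before handoff ✓
(ingest, interview): ingest before interview ✓
(ingest, lunch): ingest before lunch ✓
(ingest, planning): ingest before planning ✓
(ingest, rehearsal): ingest before rehearsal ✓
(ingest, reindex): ingest before reindex ✓
(ingest, retro): ingest before retro ✓
(ingest, triage): ingest before triage ✓
(qa_pass, lunch): qa_pass before lunch ✓
(rehearsal, audit): rehearsal before audit ✓
(rehearsal, lunch): rehearsal before lunch ✓
(retro, audit): retro before audit ✓
(retro, lunch): retro before lunch ✓
(standup, lunch): standup before lunch ✓
(sync_call, audit): sync_call before audit ✓
(sync_call, compaction): sync_call before compaction ✓
(sync_call, lunch): sync_call before lunch ✓
(sync_call, rehearsal): sync_call before rehearsal ✓
Count: 20.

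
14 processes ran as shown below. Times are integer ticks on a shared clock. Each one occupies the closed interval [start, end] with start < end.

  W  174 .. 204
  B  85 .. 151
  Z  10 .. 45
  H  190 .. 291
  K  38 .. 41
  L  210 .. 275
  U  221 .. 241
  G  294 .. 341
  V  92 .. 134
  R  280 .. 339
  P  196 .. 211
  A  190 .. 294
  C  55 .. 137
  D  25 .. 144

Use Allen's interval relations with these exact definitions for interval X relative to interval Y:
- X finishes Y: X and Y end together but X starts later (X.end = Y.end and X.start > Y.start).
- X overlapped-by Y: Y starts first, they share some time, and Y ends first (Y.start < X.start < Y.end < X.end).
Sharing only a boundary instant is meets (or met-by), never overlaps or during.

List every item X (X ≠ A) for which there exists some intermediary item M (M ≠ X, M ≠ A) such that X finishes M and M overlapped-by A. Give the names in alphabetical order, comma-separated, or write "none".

none

Target A = [190, 294].
Intermediaries M with M overlapped-by A: R.
Via R — items with X finishes R: none.
Union: none.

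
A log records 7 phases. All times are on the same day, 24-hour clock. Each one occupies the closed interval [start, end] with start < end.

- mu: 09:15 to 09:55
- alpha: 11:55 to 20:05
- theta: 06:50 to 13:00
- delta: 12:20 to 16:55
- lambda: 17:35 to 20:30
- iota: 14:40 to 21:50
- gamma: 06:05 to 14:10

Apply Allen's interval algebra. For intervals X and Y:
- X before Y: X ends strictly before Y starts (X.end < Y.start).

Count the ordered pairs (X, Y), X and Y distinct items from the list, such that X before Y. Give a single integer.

Checking all 42 ordered pairs for relation 'before'; matching pairs in alphabetical order:
(delta, lambda): delta before lambda ✓
(gamma, iota): gamma before iota ✓
(gamma, lambda): gamma before lambda ✓
(mu, alpha): mu before alpha ✓
(mu, delta): mu before delta ✓
(mu, iota): mu before iota ✓
(mu, lambda): mu before lambda ✓
(theta, iota): theta before iota ✓
(theta, lambda): theta before lambda ✓
Count: 9.

9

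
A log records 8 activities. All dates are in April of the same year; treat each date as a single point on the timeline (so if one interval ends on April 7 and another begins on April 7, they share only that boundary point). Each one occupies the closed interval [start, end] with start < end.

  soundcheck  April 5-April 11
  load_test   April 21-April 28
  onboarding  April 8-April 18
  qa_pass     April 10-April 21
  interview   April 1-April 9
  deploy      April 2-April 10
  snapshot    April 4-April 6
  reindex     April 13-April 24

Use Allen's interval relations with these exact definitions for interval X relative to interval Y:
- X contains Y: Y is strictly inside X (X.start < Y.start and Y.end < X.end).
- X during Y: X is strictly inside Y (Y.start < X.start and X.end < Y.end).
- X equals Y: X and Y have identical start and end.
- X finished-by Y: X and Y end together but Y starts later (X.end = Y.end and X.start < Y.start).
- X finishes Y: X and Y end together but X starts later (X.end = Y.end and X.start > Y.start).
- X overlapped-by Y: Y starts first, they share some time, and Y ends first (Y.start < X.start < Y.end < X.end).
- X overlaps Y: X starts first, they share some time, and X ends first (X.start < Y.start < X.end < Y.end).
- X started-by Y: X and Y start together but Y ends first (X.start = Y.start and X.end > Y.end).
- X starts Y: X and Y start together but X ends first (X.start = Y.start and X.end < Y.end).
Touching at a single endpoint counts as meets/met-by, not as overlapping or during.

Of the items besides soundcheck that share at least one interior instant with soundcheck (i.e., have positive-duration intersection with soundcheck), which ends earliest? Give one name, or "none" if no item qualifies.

snapshot

Target soundcheck = [April 5, April 11].
deploy [April 2, April 10] → overlaps → candidate.
interview [April 1, April 9] → overlaps → candidate.
load_test [April 21, April 28] → after → excluded.
onboarding [April 8, April 18] → overlapped-by → candidate.
qa_pass [April 10, April 21] → overlapped-by → candidate.
reindex [April 13, April 24] → after → excluded.
snapshot [April 4, April 6] → overlaps → candidate.
Among candidates, earliest end is April 6 → snapshot.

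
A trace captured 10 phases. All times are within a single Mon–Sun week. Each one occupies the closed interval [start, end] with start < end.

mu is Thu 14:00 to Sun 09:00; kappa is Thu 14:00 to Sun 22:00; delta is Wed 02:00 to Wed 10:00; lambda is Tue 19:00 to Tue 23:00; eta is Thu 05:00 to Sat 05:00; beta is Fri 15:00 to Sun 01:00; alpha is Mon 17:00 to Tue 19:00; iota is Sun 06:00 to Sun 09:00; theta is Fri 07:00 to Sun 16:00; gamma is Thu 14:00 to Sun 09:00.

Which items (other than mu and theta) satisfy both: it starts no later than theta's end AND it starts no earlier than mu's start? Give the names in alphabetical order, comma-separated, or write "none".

Conditions: its start is no later than theta's end (X.start <= Sun 16:00) AND its start is no earlier than mu's start (X.start >= Thu 14:00).
alpha: start Mon 17:00 <= Sun 16:00? ✓; start Mon 17:00 >= Thu 14:00? ✗ → no.
beta: start Fri 15:00 <= Sun 16:00? ✓; start Fri 15:00 >= Thu 14:00? ✓ → yes.
delta: start Wed 02:00 <= Sun 16:00? ✓; start Wed 02:00 >= Thu 14:00? ✗ → no.
eta: start Thu 05:00 <= Sun 16:00? ✓; start Thu 05:00 >= Thu 14:00? ✗ → no.
gamma: start Thu 14:00 <= Sun 16:00? ✓; start Thu 14:00 >= Thu 14:00? ✓ → yes.
iota: start Sun 06:00 <= Sun 16:00? ✓; start Sun 06:00 >= Thu 14:00? ✓ → yes.
kappa: start Thu 14:00 <= Sun 16:00? ✓; start Thu 14:00 >= Thu 14:00? ✓ → yes.
lambda: start Tue 19:00 <= Sun 16:00? ✓; start Tue 19:00 >= Thu 14:00? ✗ → no.
Result: beta, gamma, iota, kappa.

beta, gamma, iota, kappa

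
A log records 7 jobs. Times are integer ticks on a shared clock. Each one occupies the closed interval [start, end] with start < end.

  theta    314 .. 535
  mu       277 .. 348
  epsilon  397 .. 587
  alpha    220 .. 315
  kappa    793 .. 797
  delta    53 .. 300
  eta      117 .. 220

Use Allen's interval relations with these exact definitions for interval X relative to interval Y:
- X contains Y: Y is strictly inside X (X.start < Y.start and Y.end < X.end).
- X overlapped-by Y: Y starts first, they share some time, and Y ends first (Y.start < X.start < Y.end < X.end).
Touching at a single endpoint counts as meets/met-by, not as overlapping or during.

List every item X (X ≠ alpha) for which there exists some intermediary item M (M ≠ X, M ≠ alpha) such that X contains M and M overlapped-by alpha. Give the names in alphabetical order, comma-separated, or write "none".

none

Target alpha = [220, 315].
Intermediaries M with M overlapped-by alpha: mu, theta.
Via mu — items with X contains mu: none.
Via theta — items with X contains theta: none.
Union: none.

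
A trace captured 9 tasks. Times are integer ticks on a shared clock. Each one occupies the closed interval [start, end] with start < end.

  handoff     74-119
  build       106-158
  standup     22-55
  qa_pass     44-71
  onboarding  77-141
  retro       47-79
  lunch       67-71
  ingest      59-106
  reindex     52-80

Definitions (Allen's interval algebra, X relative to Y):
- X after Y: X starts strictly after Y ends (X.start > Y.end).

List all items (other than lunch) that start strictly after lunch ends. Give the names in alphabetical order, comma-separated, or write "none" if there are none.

Target lunch = [67, 71].
build [106, 158] → after → yes.
handoff [74, 119] → after → yes.
ingest [59, 106] → contains → no.
onboarding [77, 141] → after → yes.
qa_pass [44, 71] → finished-by → no.
reindex [52, 80] → contains → no.
retro [47, 79] → contains → no.
standup [22, 55] → before → no.
Result: build, handoff, onboarding.

build, handoff, onboarding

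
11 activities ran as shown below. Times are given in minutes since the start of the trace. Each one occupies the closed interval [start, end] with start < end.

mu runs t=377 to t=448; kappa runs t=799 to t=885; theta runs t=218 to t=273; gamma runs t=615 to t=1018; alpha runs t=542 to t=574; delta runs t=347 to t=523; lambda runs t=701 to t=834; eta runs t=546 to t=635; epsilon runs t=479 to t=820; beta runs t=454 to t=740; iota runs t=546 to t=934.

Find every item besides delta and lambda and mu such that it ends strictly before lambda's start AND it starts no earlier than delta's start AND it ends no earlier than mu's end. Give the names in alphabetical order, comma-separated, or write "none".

Conditions: its end is strictly before lambda's start (X.end < t=701) AND its start is no earlier than delta's start (X.start >= t=347) AND its end is no earlier than mu's end (X.end >= t=448).
alpha: end t=574 < t=701? ✓; start t=542 >= t=347? ✓; end t=574 >= t=448? ✓ → yes.
beta: end t=740 < t=701? ✗; start t=454 >= t=347? ✓; end t=740 >= t=448? ✓ → no.
epsilon: end t=820 < t=701? ✗; start t=479 >= t=347? ✓; end t=820 >= t=448? ✓ → no.
eta: end t=635 < t=701? ✓; start t=546 >= t=347? ✓; end t=635 >= t=448? ✓ → yes.
gamma: end t=1018 < t=701? ✗; start t=615 >= t=347? ✓; end t=1018 >= t=448? ✓ → no.
iota: end t=934 < t=701? ✗; start t=546 >= t=347? ✓; end t=934 >= t=448? ✓ → no.
kappa: end t=885 < t=701? ✗; start t=799 >= t=347? ✓; end t=885 >= t=448? ✓ → no.
theta: end t=273 < t=701? ✓; start t=218 >= t=347? ✗; end t=273 >= t=448? ✗ → no.
Result: alpha, eta.

alpha, eta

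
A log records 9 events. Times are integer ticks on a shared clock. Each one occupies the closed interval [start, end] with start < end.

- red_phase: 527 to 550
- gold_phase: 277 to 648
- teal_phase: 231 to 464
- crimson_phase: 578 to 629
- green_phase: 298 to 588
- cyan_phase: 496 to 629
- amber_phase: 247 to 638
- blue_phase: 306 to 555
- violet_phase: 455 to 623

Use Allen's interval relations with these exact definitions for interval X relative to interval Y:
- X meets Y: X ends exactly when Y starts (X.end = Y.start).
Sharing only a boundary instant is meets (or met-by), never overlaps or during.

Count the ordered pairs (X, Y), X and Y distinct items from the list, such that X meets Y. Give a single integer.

Checking all 72 ordered pairs for relation 'meets'; matching pairs in alphabetical order:
No pair satisfies it.
Count: 0.

0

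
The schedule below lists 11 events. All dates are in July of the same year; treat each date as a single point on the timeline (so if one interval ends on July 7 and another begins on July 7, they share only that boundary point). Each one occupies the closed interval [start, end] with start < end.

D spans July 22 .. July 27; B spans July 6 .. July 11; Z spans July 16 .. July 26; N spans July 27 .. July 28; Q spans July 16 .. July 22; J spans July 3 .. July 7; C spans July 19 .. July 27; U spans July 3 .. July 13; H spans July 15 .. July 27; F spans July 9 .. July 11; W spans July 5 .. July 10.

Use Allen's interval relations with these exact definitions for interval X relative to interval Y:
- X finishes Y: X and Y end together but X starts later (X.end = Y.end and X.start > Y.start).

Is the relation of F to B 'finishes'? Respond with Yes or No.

Yes

F = [July 9, July 11], B = [July 6, July 11].
Actual relation of F to B: finishes.
Asked whether 'finishes' holds → Yes.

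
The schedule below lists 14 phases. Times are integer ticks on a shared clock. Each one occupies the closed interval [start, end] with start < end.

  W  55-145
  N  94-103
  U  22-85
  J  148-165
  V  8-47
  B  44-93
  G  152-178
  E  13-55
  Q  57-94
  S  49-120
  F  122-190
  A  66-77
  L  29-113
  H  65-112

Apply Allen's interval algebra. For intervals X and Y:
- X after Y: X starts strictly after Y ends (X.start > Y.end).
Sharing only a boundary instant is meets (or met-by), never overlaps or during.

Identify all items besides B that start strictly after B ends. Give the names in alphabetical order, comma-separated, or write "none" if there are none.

Target B = [44, 93].
A [66, 77] → during → no.
E [13, 55] → overlaps → no.
F [122, 190] → after → yes.
G [152, 178] → after → yes.
H [65, 112] → overlapped-by → no.
J [148, 165] → after → yes.
L [29, 113] → contains → no.
N [94, 103] → after → yes.
Q [57, 94] → overlapped-by → no.
S [49, 120] → overlapped-by → no.
U [22, 85] → overlaps → no.
V [8, 47] → overlaps → no.
W [55, 145] → overlapped-by → no.
Result: F, G, J, N.

F, G, J, N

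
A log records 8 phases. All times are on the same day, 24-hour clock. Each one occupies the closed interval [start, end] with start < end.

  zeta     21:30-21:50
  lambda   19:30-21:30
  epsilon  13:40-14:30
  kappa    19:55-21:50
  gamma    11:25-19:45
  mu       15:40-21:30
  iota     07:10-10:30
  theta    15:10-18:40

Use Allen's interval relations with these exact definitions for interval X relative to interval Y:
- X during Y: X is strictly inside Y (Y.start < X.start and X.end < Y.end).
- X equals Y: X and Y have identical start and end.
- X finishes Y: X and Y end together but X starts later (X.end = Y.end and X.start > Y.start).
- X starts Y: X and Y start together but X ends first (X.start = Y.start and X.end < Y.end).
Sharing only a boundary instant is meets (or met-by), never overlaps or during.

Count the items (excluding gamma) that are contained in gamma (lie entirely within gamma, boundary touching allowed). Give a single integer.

Target gamma = [11:25, 19:45].
epsilon [13:40, 14:30] → during → counts.
iota [07:10, 10:30] → before → no.
kappa [19:55, 21:50] → after → no.
lambda [19:30, 21:30] → overlapped-by → no.
mu [15:40, 21:30] → overlapped-by → no.
theta [15:10, 18:40] → during → counts.
zeta [21:30, 21:50] → after → no.
Total: 2.

2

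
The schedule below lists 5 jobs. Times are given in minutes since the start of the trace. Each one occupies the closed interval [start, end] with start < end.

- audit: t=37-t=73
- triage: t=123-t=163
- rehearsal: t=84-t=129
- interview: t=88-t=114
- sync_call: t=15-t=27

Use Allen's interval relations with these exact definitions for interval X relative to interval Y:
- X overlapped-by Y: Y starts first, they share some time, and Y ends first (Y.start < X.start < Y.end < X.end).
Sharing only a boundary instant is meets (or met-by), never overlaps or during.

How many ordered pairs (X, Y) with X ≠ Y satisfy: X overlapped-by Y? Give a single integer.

1

Checking all 20 ordered pairs for relation 'overlapped-by'; matching pairs in alphabetical order:
(triage, rehearsal): triage overlapped-by rehearsal ✓
Count: 1.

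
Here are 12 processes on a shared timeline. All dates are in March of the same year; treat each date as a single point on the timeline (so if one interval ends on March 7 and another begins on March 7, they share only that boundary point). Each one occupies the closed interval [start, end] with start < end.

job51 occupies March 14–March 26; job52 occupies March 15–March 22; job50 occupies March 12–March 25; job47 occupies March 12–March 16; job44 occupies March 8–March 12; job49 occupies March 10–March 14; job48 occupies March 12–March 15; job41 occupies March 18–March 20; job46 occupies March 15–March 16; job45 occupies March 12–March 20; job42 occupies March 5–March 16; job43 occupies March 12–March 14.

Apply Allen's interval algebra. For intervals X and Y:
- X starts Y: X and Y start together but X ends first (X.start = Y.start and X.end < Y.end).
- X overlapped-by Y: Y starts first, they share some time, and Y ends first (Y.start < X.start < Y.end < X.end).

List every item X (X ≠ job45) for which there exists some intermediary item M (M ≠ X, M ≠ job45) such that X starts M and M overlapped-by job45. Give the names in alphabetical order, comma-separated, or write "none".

job46

Target job45 = [March 12, March 20].
Intermediaries M with M overlapped-by job45: job51, job52.
Via job51 — items with X starts job51: none.
Via job52 — items with X starts job52: job46.
Union: job46.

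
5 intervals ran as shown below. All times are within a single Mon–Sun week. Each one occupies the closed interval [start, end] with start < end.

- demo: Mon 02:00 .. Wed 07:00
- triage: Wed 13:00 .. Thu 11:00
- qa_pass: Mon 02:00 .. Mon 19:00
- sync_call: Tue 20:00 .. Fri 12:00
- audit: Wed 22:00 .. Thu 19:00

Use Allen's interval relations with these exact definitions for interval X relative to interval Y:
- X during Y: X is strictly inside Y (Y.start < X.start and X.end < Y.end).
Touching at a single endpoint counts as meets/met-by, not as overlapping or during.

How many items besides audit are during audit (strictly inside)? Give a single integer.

Target audit = [Wed 22:00, Thu 19:00].
demo [Mon 02:00, Wed 07:00] → before → no.
qa_pass [Mon 02:00, Mon 19:00] → before → no.
sync_call [Tue 20:00, Fri 12:00] → contains → no.
triage [Wed 13:00, Thu 11:00] → overlaps → no.
Total: 0.

0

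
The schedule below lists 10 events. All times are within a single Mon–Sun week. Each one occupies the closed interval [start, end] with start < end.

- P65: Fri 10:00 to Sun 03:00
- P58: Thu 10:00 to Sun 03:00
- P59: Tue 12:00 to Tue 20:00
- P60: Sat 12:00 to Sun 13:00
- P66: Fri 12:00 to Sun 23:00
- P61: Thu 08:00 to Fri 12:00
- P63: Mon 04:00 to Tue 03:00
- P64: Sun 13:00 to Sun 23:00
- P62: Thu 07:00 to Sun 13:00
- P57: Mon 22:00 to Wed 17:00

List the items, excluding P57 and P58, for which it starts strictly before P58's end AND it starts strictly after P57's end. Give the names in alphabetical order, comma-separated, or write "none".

Conditions: its start is strictly before P58's end (X.start < Sun 03:00) AND its start is strictly after P57's end (X.start > Wed 17:00).
P59: start Tue 12:00 < Sun 03:00? ✓; start Tue 12:00 > Wed 17:00? ✗ → no.
P60: start Sat 12:00 < Sun 03:00? ✓; start Sat 12:00 > Wed 17:00? ✓ → yes.
P61: start Thu 08:00 < Sun 03:00? ✓; start Thu 08:00 > Wed 17:00? ✓ → yes.
P62: start Thu 07:00 < Sun 03:00? ✓; start Thu 07:00 > Wed 17:00? ✓ → yes.
P63: start Mon 04:00 < Sun 03:00? ✓; start Mon 04:00 > Wed 17:00? ✗ → no.
P64: start Sun 13:00 < Sun 03:00? ✗; start Sun 13:00 > Wed 17:00? ✓ → no.
P65: start Fri 10:00 < Sun 03:00? ✓; start Fri 10:00 > Wed 17:00? ✓ → yes.
P66: start Fri 12:00 < Sun 03:00? ✓; start Fri 12:00 > Wed 17:00? ✓ → yes.
Result: P60, P61, P62, P65, P66.

P60, P61, P62, P65, P66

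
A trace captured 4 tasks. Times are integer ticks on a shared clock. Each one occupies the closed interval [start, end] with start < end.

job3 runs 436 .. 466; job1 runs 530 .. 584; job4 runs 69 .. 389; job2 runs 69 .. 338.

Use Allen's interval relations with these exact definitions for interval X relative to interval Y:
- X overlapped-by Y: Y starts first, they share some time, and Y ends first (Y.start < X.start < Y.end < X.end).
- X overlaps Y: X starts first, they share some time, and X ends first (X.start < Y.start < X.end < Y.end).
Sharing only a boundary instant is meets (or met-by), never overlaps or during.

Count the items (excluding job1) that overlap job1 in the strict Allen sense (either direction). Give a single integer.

0

Target job1 = [530, 584].
job2 [69, 338] → before → no.
job3 [436, 466] → before → no.
job4 [69, 389] → before → no.
Total: 0.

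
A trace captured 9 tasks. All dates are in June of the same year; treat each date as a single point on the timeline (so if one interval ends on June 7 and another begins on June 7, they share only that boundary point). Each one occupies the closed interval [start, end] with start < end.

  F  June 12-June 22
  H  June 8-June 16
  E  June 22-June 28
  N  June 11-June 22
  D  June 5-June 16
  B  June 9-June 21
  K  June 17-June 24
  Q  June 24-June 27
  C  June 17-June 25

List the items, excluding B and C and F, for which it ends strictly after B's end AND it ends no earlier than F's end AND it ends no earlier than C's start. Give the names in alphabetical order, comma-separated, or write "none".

Conditions: its end is strictly after B's end (X.end > June 21) AND its end is no earlier than F's end (X.end >= June 22) AND its end is no earlier than C's start (X.end >= June 17).
D: end June 16 > June 21? ✗; end June 16 >= June 22? ✗; end June 16 >= June 17? ✗ → no.
E: end June 28 > June 21? ✓; end June 28 >= June 22? ✓; end June 28 >= June 17? ✓ → yes.
H: end June 16 > June 21? ✗; end June 16 >= June 22? ✗; end June 16 >= June 17? ✗ → no.
K: end June 24 > June 21? ✓; end June 24 >= June 22? ✓; end June 24 >= June 17? ✓ → yes.
N: end June 22 > June 21? ✓; end June 22 >= June 22? ✓; end June 22 >= June 17? ✓ → yes.
Q: end June 27 > June 21? ✓; end June 27 >= June 22? ✓; end June 27 >= June 17? ✓ → yes.
Result: E, K, N, Q.

E, K, N, Q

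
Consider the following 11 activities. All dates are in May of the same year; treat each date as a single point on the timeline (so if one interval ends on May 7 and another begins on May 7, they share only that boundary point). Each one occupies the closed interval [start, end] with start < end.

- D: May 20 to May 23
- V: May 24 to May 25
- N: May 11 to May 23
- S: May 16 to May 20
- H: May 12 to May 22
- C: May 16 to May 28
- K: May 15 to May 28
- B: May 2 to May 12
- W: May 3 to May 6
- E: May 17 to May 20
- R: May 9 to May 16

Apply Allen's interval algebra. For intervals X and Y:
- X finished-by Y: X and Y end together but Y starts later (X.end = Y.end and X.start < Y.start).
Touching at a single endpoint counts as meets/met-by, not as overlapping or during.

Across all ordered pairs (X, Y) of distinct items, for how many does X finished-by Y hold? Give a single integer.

Checking all 110 ordered pairs for relation 'finished-by'; matching pairs in alphabetical order:
(K, C): K finished-by C ✓
(N, D): N finished-by D ✓
(S, E): S finished-by E ✓
Count: 3.

3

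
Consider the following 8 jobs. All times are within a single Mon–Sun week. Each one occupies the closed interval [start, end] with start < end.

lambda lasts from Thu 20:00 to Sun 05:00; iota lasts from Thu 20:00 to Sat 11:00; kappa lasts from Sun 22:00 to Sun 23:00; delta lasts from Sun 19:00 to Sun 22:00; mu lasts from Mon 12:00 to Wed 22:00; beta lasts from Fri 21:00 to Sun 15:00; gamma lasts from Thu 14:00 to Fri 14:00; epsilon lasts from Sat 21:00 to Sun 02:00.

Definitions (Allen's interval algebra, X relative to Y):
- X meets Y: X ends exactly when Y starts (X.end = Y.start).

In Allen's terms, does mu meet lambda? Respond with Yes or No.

mu = [Mon 12:00, Wed 22:00], lambda = [Thu 20:00, Sun 05:00].
Actual relation of mu to lambda: before.
Asked whether 'meets' holds → No.

No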